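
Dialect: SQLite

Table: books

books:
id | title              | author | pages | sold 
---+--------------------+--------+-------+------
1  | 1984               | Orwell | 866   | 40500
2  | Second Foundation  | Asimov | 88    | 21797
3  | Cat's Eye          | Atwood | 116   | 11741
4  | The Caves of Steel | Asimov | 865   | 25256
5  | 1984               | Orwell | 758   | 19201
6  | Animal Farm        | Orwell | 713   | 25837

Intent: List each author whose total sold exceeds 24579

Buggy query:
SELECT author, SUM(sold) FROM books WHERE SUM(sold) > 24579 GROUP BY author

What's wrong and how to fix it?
Bug: SUM(sold) is an aggregate, but WHERE filters rows before aggregation

Fix: Move the aggregate condition to a HAVING clause

Corrected query:
SELECT author, SUM(sold) FROM books GROUP BY author HAVING SUM(sold) > 24579

Result:
author | SUM(sold)
-------+----------
Asimov | 47053    
Orwell | 85538    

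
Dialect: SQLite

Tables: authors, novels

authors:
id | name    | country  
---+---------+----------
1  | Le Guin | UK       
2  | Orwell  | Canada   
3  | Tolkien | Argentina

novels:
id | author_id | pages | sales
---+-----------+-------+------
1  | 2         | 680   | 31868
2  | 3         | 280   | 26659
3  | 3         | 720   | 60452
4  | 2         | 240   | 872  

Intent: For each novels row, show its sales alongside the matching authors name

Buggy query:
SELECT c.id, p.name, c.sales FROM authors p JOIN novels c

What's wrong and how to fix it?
Bug: Missing join condition: each novels row is matched to all authors rows instead of just its own

Fix: Specify the join condition linking the foreign key to the parent id

Corrected query:
SELECT c.id, p.name, c.sales FROM authors p JOIN novels c ON c.author_id = p.id

Result:
id | name    | sales
---+---------+------
1  | Orwell  | 31868
2  | Tolkien | 26659
3  | Tolkien | 60452
4  | Orwell  | 872  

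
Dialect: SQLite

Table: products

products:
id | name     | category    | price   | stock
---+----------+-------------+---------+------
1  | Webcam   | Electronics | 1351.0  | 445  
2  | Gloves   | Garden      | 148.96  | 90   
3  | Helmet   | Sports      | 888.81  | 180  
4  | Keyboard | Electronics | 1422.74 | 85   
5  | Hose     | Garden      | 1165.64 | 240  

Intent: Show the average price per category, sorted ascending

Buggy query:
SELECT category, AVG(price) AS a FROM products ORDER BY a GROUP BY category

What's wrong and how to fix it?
Bug: GROUP BY must precede ORDER BY

Fix: Reorder: SELECT … FROM … GROUP BY … ORDER BY …

Corrected query:
SELECT category, AVG(price) AS a FROM products GROUP BY category ORDER BY a

Result:
category    | a      
------------+--------
Garden      | 657.3  
Sports      | 888.81 
Electronics | 1386.87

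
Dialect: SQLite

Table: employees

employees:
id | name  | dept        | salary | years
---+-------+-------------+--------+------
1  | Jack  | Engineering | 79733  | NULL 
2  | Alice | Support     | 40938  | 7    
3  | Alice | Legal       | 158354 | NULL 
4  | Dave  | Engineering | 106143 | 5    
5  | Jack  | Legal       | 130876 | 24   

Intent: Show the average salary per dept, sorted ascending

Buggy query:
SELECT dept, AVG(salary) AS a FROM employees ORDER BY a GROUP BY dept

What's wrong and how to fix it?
Bug: GROUP BY must precede ORDER BY

Fix: Move ORDER BY to the end, after GROUP BY

Corrected query:
SELECT dept, AVG(salary) AS a FROM employees GROUP BY dept ORDER BY a

Result:
dept        | a     
------------+-------
Support     | 40938 
Engineering | 92938 
Legal       | 144615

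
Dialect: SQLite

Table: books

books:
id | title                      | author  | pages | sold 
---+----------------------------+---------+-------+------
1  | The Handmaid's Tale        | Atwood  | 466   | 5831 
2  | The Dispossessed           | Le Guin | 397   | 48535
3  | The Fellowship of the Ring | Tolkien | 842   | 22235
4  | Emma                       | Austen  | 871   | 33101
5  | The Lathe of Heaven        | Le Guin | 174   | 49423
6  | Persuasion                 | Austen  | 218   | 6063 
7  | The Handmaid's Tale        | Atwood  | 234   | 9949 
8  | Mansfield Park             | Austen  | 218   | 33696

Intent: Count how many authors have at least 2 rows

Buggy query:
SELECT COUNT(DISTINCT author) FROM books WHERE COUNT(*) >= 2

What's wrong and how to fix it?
Bug: WHERE filters individual rows, not groups, so a group-level COUNT is invalid there

Fix: Use a subquery that GROUPs and filters with HAVING, then count its rows

Corrected query:
SELECT COUNT(*) FROM (SELECT author FROM books GROUP BY author HAVING COUNT(*) >= 2)

Result:
COUNT(*)
--------
3       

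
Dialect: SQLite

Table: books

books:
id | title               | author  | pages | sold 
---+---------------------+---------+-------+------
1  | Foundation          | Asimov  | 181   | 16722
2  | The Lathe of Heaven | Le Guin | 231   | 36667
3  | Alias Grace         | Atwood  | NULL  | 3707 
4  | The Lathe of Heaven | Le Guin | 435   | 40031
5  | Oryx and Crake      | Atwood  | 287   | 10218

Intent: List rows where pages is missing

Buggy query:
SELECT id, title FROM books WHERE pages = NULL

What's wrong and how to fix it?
Bug: '= NULL' is always unknown in SQL three-valued logic, so no rows match

Fix: Use IS NULL to test for NULL

Corrected query:
SELECT id, title FROM books WHERE pages IS NULL

Result:
id | title      
---+------------
3  | Alias Grace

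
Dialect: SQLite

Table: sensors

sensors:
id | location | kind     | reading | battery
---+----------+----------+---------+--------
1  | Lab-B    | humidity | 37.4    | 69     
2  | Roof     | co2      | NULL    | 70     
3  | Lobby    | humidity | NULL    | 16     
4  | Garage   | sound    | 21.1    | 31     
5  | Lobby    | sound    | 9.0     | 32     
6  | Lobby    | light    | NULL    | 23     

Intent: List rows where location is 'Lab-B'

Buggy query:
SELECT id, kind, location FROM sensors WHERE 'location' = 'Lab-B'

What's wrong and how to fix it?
Bug: 'location' in single quotes is a string literal, not the column; the comparison is literal-vs-literal and never true

Fix: Remove the quotes around the column name (or use double quotes for an identifier)

Corrected query:
SELECT id, kind, location FROM sensors WHERE location = 'Lab-B'

Result:
id | kind     | location
---+----------+---------
1  | humidity | Lab-B   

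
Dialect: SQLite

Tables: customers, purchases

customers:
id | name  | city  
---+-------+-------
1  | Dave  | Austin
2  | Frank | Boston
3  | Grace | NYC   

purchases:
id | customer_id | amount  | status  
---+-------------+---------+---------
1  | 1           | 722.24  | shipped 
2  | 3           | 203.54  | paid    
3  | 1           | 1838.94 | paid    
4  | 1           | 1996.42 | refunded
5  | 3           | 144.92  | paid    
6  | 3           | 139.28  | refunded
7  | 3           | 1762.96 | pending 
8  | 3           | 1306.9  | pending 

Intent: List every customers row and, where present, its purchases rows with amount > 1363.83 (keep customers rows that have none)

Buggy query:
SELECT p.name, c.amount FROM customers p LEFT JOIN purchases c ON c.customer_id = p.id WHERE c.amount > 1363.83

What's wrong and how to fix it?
Bug: Filtering c.amount in WHERE discards the NULL rows produced by LEFT JOIN, turning it into an inner join

Fix: Put 'c.amount > 1363.83' in the JOIN's ON clause instead of WHERE

Corrected query:
SELECT p.name, c.amount FROM customers p LEFT JOIN purchases c ON c.customer_id = p.id AND c.amount > 1363.83

Result:
name  | amount 
------+--------
Dave  | 1838.94
Dave  | 1996.42
Frank | NULL   
Grace | 1762.96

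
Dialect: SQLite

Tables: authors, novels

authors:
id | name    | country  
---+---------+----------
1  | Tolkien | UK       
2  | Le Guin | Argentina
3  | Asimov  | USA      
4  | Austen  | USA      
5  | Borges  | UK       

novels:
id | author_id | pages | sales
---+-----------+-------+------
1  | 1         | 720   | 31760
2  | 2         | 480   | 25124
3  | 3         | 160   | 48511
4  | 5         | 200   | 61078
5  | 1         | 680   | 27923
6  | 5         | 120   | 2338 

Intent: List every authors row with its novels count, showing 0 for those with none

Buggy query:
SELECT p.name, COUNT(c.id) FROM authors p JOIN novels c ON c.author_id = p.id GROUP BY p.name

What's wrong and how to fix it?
Bug: An inner join excludes parents with zero children

Fix: Switch to LEFT JOIN to retain unmatched parent rows

Corrected query:
SELECT p.name, COUNT(c.id) FROM authors p LEFT JOIN novels c ON c.author_id = p.id GROUP BY p.name

Result:
name    | COUNT(c.id)
--------+------------
Asimov  | 1          
Austen  | 0          
Borges  | 2          
Le Guin | 1          
Tolkien | 2          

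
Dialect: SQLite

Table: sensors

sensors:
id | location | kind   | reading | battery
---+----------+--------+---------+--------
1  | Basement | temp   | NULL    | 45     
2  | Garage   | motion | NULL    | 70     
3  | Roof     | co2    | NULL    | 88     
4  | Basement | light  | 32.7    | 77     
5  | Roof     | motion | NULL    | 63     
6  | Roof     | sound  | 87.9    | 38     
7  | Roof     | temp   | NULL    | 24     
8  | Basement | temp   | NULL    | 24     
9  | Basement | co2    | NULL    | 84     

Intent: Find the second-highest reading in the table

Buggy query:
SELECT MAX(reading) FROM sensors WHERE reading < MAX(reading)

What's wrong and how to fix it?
Bug: MAX(reading) on the right of the comparison is an aggregate-in-WHERE error

Fix: Compute the overall MAX in a subquery, then take MAX of rows below it

Corrected query:
SELECT MAX(reading) FROM sensors WHERE reading < (SELECT MAX(reading) FROM sensors)

Result:
MAX(reading)
------------
32.7        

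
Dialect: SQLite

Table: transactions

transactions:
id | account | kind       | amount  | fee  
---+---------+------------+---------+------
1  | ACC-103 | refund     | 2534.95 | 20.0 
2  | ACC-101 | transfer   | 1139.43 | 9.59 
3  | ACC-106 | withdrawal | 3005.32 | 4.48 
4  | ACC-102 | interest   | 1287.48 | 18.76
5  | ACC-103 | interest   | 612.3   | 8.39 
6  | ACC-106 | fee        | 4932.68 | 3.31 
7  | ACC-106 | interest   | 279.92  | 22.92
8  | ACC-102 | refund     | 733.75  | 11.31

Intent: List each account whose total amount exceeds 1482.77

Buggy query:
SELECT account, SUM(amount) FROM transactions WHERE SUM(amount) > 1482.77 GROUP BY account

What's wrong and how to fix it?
Bug: Aggregate functions cannot appear in a WHERE clause

Fix: Move the aggregate condition to a HAVING clause

Corrected query:
SELECT account, SUM(amount) FROM transactions GROUP BY account HAVING SUM(amount) > 1482.77

Result:
account | SUM(amount)
--------+------------
ACC-102 | 2021.23    
ACC-103 | 3147.25    
ACC-106 | 8217.92    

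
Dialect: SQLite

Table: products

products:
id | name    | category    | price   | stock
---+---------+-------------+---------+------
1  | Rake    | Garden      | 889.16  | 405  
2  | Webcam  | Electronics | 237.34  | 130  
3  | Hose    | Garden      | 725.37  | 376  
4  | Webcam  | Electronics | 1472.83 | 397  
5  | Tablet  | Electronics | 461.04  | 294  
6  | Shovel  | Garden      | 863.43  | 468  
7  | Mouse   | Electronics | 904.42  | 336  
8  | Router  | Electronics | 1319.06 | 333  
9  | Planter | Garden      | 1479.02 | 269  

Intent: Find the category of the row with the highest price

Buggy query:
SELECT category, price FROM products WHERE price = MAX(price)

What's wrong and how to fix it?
Bug: WHERE is evaluated per row; an aggregate over the whole table isn't defined there

Fix: Wrap MAX in a scalar subquery so WHERE compares against a single value

Corrected query:
SELECT category, price FROM products WHERE price = (SELECT MAX(price) FROM products)

Result:
category | price  
---------+--------
Garden   | 1479.02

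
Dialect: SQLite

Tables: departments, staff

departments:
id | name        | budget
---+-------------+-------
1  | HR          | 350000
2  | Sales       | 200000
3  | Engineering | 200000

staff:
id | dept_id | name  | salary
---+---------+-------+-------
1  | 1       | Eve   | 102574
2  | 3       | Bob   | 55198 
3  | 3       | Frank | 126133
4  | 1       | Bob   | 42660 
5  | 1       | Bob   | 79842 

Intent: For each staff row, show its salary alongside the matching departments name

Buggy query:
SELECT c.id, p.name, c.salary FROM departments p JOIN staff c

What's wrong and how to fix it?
Bug: Missing join condition: each staff row is matched to all departments rows instead of just its own

Fix: Add ON c.dept_id = p.id to the JOIN

Corrected query:
SELECT c.id, p.name, c.salary FROM departments p JOIN staff c ON c.dept_id = p.id

Result:
id | name        | salary
---+-------------+-------
1  | HR          | 102574
2  | Engineering | 55198 
3  | Engineering | 126133
4  | HR          | 42660 
5  | HR          | 79842 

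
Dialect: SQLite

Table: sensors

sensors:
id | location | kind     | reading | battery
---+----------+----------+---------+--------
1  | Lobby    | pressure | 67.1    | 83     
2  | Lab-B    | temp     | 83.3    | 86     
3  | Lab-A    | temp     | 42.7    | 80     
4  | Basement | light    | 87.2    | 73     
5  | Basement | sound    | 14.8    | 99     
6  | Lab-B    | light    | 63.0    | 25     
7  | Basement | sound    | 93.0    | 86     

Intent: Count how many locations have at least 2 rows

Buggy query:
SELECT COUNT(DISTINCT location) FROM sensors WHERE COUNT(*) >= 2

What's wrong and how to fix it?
Bug: COUNT(*) cannot appear in WHERE; the per-group count doesn't exist yet

Fix: Use a subquery that GROUPs and filters with HAVING, then count its rows

Corrected query:
SELECT COUNT(*) FROM (SELECT location FROM sensors GROUP BY location HAVING COUNT(*) >= 2)

Result:
COUNT(*)
--------
2       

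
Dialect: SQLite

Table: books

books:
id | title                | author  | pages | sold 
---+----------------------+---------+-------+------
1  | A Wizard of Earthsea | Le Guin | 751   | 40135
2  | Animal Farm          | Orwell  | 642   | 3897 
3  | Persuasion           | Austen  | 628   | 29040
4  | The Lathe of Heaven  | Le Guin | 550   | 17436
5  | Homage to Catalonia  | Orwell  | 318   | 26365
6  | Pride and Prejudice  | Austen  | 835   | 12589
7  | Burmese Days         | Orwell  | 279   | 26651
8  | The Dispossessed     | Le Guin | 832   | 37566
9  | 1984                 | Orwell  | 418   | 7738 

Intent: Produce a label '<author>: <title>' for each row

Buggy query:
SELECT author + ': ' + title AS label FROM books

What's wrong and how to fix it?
Bug: '+' is numeric addition; on text columns SQLite converts them to 0 instead of concatenating

Fix: Use the || operator for string concatenation

Corrected query:
SELECT author || ': ' || title AS label FROM books

Result:
label                        
-----------------------------
Le Guin: A Wizard of Earthsea
Orwell: Animal Farm          
Austen: Persuasion           
Le Guin: The Lathe of Heaven 
Orwell: Homage to Catalonia  
Austen: Pride and Prejudice  
Orwell: Burmese Days         
Le Guin: The Dispossessed    
Orwell: 1984                 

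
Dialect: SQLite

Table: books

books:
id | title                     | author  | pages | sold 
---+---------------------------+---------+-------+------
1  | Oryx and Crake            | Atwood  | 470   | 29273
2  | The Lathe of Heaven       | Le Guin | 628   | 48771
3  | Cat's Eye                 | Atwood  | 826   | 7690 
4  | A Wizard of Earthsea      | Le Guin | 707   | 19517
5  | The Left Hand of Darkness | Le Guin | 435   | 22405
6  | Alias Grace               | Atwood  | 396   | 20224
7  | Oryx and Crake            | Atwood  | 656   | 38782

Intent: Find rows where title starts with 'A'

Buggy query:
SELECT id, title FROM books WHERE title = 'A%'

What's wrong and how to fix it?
Bug: '=' compares the literal string including the % character; pattern matching needs LIKE

Fix: Replace '=' with LIKE so 'A%' is treated as a pattern

Corrected query:
SELECT id, title FROM books WHERE title LIKE 'A%'

Result:
id | title               
---+---------------------
4  | A Wizard of Earthsea
6  | Alias Grace         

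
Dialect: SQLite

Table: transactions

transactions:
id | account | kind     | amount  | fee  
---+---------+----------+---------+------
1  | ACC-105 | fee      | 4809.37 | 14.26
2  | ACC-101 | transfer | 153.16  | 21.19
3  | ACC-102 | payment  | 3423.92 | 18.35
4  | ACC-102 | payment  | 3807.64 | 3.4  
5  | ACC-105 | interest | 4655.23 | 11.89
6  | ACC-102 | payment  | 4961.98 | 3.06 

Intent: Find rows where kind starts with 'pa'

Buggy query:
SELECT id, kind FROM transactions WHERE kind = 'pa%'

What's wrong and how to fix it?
Bug: '=' compares the literal string including the % character; pattern matching needs LIKE

Fix: Replace '=' with LIKE so 'pa%' is treated as a pattern

Corrected query:
SELECT id, kind FROM transactions WHERE kind LIKE 'pa%'

Result:
id | kind   
---+--------
3  | payment
4  | payment
6  | payment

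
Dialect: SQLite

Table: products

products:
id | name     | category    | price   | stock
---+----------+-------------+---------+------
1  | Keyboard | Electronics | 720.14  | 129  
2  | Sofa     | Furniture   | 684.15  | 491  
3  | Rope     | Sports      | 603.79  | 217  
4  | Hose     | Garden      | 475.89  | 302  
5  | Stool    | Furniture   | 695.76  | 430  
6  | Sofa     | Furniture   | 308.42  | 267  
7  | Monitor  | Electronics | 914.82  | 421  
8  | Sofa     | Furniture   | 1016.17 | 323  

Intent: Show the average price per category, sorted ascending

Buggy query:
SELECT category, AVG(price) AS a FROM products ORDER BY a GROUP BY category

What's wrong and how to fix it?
Bug: GROUP BY must precede ORDER BY

Fix: Move ORDER BY to the end, after GROUP BY

Corrected query:
SELECT category, AVG(price) AS a FROM products GROUP BY category ORDER BY a

Result:
category    | a      
------------+--------
Garden      | 475.89 
Sports      | 603.79 
Furniture   | 676.125
Electronics | 817.48 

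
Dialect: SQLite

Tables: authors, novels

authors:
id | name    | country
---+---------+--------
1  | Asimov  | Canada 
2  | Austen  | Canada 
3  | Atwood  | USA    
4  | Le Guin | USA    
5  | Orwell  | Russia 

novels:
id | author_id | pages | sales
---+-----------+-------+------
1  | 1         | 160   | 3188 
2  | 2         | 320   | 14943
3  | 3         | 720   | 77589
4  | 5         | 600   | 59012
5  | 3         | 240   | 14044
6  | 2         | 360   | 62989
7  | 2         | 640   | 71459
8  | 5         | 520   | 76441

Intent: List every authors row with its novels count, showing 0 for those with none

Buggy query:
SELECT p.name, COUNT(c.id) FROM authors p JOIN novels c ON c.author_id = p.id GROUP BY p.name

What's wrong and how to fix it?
Bug: INNER JOIN drops authors rows that have no matching novels rows

Fix: Switch to LEFT JOIN to retain unmatched parent rows

Corrected query:
SELECT p.name, COUNT(c.id) FROM authors p LEFT JOIN novels c ON c.author_id = p.id GROUP BY p.name

Result:
name    | COUNT(c.id)
--------+------------
Asimov  | 1          
Atwood  | 2          
Austen  | 3          
Le Guin | 0          
Orwell  | 2          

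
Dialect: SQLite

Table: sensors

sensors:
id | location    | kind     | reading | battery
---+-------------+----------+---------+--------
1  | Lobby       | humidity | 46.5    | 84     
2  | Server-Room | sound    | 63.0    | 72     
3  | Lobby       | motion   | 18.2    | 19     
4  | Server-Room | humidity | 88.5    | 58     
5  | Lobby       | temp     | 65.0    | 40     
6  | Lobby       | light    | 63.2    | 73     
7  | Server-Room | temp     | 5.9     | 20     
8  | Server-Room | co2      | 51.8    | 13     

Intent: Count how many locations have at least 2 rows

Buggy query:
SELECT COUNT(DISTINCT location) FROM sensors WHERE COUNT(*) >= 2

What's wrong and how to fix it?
Bug: COUNT(*) cannot appear in WHERE; the per-group count doesn't exist yet

Fix: Use a subquery that GROUPs and filters with HAVING, then count its rows

Corrected query:
SELECT COUNT(*) FROM (SELECT location FROM sensors GROUP BY location HAVING COUNT(*) >= 2)

Result:
COUNT(*)
--------
2       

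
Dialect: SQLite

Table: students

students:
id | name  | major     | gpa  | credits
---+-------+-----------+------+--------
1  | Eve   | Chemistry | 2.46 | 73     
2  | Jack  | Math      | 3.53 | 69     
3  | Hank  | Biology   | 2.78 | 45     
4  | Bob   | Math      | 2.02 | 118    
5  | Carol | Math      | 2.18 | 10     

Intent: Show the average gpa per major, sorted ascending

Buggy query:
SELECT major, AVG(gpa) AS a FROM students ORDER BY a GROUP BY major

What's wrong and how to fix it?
Bug: ORDER BY appears before GROUP BY; SQL clause order requires GROUP BY first

Fix: Move ORDER BY to the end, after GROUP BY

Corrected query:
SELECT major, AVG(gpa) AS a FROM students GROUP BY major ORDER BY a

Result:
major     | a       
----------+---------
Chemistry | 2.46    
Math      | 2.576667
Biology   | 2.78    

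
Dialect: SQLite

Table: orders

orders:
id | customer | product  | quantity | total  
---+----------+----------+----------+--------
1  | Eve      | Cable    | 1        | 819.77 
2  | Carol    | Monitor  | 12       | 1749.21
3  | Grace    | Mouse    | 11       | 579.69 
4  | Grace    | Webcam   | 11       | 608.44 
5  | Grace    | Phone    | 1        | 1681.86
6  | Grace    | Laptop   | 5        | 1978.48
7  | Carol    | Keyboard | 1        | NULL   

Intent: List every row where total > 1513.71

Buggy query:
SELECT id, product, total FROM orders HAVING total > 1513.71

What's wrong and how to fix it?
Bug: HAVING filters the output of aggregation, but this query has no GROUP BY and no aggregate functions, so SQLite rejects it (HAVING clause on a non-aggregate query); the condition here is per row

Fix: Replace HAVING with WHERE since the condition applies to individual rows

Corrected query:
SELECT id, product, total FROM orders WHERE total > 1513.71

Result:
id | product | total  
---+---------+--------
2  | Monitor | 1749.21
5  | Phone   | 1681.86
6  | Laptop  | 1978.48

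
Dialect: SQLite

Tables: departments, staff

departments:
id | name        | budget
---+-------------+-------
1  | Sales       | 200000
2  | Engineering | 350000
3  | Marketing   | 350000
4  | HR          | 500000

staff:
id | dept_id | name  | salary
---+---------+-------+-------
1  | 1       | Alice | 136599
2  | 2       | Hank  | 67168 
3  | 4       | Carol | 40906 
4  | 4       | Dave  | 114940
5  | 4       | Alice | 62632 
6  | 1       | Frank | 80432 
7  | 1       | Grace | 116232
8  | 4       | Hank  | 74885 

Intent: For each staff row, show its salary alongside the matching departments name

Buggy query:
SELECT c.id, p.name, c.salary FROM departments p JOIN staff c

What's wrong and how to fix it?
Bug: Missing join condition: each staff row is matched to all departments rows instead of just its own

Fix: Specify the join condition linking the foreign key to the parent id

Corrected query:
SELECT c.id, p.name, c.salary FROM departments p JOIN staff c ON c.dept_id = p.id

Result:
id | name        | salary
---+-------------+-------
1  | Sales       | 136599
2  | Engineering | 67168 
3  | HR          | 40906 
4  | HR          | 114940
5  | HR          | 62632 
6  | Sales       | 80432 
7  | Sales       | 116232
8  | HR          | 74885 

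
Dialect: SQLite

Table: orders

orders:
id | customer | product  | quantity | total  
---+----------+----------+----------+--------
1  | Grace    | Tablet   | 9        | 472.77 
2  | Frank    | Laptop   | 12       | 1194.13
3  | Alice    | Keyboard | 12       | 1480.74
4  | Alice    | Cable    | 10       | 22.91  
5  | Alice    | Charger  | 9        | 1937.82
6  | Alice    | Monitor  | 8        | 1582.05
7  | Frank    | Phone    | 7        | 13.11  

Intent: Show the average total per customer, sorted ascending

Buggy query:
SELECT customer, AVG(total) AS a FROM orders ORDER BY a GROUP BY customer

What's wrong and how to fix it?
Bug: ORDER BY appears before GROUP BY; SQL clause order requires GROUP BY first

Fix: Move ORDER BY to the end, after GROUP BY

Corrected query:
SELECT customer, AVG(total) AS a FROM orders GROUP BY customer ORDER BY a

Result:
customer | a      
---------+--------
Grace    | 472.77 
Frank    | 603.62 
Alice    | 1255.88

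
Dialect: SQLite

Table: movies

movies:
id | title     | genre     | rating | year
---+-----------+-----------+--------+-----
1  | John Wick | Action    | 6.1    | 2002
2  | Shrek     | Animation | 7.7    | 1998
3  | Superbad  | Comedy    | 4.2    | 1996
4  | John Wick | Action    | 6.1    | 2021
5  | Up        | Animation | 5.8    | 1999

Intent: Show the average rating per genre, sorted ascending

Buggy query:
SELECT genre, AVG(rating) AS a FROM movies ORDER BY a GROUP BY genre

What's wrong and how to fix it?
Bug: ORDER BY appears before GROUP BY; SQL clause order requires GROUP BY first

Fix: Move ORDER BY to the end, after GROUP BY

Corrected query:
SELECT genre, AVG(rating) AS a FROM movies GROUP BY genre ORDER BY a

Result:
genre     | a   
----------+-----
Comedy    | 4.2 
Action    | 6.1 
Animation | 6.75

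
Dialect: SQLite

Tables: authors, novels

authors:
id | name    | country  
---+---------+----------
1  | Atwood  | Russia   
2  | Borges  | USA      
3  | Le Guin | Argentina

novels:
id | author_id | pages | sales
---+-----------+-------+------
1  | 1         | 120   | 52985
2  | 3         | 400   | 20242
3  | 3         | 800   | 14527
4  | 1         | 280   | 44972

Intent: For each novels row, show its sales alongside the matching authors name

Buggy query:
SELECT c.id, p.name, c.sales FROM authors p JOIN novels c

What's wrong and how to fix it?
Bug: JOIN with no ON clause produces a cartesian product; every novels row pairs with every authors row

Fix: Add ON c.author_id = p.id to the JOIN

Corrected query:
SELECT c.id, p.name, c.sales FROM authors p JOIN novels c ON c.author_id = p.id

Result:
id | name    | sales
---+---------+------
1  | Atwood  | 52985
2  | Le Guin | 20242
3  | Le Guin | 14527
4  | Atwood  | 44972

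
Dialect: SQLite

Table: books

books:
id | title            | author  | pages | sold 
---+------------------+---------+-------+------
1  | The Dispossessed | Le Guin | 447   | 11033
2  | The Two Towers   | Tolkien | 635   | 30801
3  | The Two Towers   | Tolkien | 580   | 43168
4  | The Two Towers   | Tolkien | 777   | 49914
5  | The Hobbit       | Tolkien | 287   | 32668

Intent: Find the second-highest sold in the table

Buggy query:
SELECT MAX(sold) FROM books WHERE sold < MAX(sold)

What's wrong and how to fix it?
Bug: The inner MAX is an aggregate inside WHERE, which is not allowed

Fix: Compute the overall MAX in a subquery, then take MAX of rows below it

Corrected query:
SELECT MAX(sold) FROM books WHERE sold < (SELECT MAX(sold) FROM books)

Result:
MAX(sold)
---------
43168    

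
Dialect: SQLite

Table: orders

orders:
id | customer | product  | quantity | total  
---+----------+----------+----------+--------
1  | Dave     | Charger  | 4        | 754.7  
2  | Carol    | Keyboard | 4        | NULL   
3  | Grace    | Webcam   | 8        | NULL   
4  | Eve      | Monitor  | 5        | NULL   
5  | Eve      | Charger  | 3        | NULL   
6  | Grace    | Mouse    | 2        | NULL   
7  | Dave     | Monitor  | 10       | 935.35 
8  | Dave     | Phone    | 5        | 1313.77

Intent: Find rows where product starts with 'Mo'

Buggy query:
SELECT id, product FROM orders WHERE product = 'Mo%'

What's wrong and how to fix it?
Bug: '=' compares the literal string including the % character; pattern matching needs LIKE

Fix: Replace '=' with LIKE so 'Mo%' is treated as a pattern

Corrected query:
SELECT id, product FROM orders WHERE product LIKE 'Mo%'

Result:
id | product
---+--------
4  | Monitor
6  | Mouse  
7  | Monitor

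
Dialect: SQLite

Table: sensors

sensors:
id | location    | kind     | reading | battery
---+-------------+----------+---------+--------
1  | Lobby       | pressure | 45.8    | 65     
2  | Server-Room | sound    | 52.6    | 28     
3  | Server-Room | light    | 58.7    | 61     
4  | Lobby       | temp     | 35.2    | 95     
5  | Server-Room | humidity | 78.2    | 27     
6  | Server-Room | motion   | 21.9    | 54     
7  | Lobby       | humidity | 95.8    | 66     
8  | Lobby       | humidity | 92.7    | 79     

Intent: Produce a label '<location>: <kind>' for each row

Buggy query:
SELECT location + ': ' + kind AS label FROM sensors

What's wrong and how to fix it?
Bug: SQLite uses || for string concatenation; + coerces text to numbers (yielding 0)

Fix: Use the || operator for string concatenation

Corrected query:
SELECT location || ': ' || kind AS label FROM sensors

Result:
label                
---------------------
Lobby: pressure      
Server-Room: sound   
Server-Room: light   
Lobby: temp          
Server-Room: humidity
Server-Room: motion  
Lobby: humidity      
Lobby: humidity      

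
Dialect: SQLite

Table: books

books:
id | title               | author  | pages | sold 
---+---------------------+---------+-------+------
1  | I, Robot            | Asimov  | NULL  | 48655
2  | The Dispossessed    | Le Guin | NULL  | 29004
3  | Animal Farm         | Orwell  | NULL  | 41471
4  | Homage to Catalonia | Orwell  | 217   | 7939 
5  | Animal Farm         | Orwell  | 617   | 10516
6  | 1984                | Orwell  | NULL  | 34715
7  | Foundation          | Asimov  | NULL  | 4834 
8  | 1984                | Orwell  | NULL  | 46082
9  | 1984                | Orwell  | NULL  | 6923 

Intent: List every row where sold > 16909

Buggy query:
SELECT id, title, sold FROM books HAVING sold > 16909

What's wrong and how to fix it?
Bug: HAVING filters the output of aggregation, but this query has no GROUP BY and no aggregate functions, so SQLite rejects it (HAVING clause on a non-aggregate query); the condition here is per row

Fix: Use WHERE for row-level filtering

Corrected query:
SELECT id, title, sold FROM books WHERE sold > 16909

Result:
id | title            | sold 
---+------------------+------
1  | I, Robot         | 48655
2  | The Dispossessed | 29004
3  | Animal Farm      | 41471
6  | 1984             | 34715
8  | 1984             | 46082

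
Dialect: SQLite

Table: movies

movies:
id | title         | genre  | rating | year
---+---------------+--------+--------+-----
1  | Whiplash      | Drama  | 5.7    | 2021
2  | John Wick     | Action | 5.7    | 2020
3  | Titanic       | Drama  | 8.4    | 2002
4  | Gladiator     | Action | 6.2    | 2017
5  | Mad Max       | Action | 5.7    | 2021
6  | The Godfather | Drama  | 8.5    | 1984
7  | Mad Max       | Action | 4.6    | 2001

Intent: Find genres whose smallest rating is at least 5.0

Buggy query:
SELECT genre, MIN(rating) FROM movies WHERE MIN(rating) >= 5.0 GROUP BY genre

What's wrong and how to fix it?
Bug: Aggregates like MIN are computed per group after WHERE runs

Fix: Replace WHERE with HAVING after the GROUP BY

Corrected query:
SELECT genre, MIN(rating) FROM movies GROUP BY genre HAVING MIN(rating) >= 5.0

Result:
genre | MIN(rating)
------+------------
Drama | 5.7        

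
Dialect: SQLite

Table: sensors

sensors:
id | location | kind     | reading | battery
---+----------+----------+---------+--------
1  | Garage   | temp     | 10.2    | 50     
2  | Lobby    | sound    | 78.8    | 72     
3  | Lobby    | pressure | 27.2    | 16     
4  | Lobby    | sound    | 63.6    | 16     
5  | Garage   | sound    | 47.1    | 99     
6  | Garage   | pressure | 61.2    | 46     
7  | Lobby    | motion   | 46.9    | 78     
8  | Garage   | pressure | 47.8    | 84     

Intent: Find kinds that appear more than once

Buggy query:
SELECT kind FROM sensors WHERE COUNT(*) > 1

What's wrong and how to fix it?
Bug: WHERE can't reference COUNT(*); aggregates are computed after WHERE

Fix: GROUP BY kind, then filter groups with HAVING COUNT(*) > 1

Corrected query:
SELECT kind FROM sensors GROUP BY kind HAVING COUNT(*) > 1

Result:
kind    
--------
pressure
sound   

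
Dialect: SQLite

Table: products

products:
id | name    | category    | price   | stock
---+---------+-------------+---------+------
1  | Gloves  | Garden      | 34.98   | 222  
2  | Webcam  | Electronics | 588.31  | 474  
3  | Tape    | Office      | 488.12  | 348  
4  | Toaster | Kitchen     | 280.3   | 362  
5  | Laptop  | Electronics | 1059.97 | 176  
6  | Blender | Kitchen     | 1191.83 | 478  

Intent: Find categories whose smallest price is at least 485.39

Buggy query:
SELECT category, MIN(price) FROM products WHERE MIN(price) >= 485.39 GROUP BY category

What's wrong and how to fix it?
Bug: Aggregates like MIN are computed per group after WHERE runs

Fix: Replace WHERE with HAVING after the GROUP BY

Corrected query:
SELECT category, MIN(price) FROM products GROUP BY category HAVING MIN(price) >= 485.39

Result:
category    | MIN(price)
------------+-----------
Electronics | 588.31    
Office      | 488.12    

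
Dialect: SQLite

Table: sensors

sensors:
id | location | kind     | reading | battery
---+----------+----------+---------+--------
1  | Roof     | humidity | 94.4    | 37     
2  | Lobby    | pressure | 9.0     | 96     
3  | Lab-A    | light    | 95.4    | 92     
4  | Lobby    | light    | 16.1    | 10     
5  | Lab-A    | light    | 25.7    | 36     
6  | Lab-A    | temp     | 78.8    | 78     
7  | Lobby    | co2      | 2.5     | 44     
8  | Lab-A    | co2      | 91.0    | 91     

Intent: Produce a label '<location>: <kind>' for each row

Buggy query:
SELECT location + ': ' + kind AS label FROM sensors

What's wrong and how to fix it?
Bug: SQLite uses || for string concatenation; + coerces text to numbers (yielding 0)

Fix: Replace + with || to concatenate text

Corrected query:
SELECT location || ': ' || kind AS label FROM sensors

Result:
label          
---------------
Roof: humidity 
Lobby: pressure
Lab-A: light   
Lobby: light   
Lab-A: light   
Lab-A: temp    
Lobby: co2     
Lab-A: co2     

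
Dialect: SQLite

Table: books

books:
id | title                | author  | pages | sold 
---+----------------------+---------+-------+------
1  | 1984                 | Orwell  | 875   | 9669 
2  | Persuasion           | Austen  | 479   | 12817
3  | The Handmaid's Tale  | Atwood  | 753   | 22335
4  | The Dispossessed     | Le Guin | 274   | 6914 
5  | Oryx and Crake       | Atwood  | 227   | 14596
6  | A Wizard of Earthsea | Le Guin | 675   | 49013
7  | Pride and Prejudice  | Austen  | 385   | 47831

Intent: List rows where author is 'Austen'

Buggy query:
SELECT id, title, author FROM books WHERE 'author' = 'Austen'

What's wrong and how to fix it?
Bug: Single quotes denote string literals in SQL; the column name is being compared as a constant string

Fix: Remove the quotes around the column name (or use double quotes for an identifier)

Corrected query:
SELECT id, title, author FROM books WHERE author = 'Austen'

Result:
id | title               | author
---+---------------------+-------
2  | Persuasion          | Austen
7  | Pride and Prejudice | Austen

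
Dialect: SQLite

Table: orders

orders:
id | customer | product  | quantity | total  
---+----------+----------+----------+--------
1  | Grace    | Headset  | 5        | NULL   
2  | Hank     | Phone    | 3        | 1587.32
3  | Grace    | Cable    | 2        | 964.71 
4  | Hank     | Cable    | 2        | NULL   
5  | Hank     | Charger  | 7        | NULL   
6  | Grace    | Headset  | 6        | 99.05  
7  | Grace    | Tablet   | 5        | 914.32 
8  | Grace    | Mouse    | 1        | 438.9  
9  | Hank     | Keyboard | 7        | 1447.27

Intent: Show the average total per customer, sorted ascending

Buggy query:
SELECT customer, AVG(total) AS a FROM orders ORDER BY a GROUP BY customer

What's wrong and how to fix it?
Bug: GROUP BY must precede ORDER BY

Fix: Move ORDER BY to the end, after GROUP BY

Corrected query:
SELECT customer, AVG(total) AS a FROM orders GROUP BY customer ORDER BY a

Result:
customer | a       
---------+---------
Grace    | 604.245 
Hank     | 1517.295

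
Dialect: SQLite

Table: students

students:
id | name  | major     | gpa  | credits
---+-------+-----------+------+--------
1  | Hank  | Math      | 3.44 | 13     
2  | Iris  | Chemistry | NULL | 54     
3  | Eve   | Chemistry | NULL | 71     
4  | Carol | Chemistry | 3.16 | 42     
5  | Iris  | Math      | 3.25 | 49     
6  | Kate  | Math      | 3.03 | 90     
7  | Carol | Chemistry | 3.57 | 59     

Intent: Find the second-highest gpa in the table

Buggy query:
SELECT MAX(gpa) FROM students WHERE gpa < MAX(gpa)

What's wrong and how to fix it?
Bug: The inner MAX is an aggregate inside WHERE, which is not allowed

Fix: Put the inner MAX in a scalar subquery

Corrected query:
SELECT MAX(gpa) FROM students WHERE gpa < (SELECT MAX(gpa) FROM students)

Result:
MAX(gpa)
--------
3.44    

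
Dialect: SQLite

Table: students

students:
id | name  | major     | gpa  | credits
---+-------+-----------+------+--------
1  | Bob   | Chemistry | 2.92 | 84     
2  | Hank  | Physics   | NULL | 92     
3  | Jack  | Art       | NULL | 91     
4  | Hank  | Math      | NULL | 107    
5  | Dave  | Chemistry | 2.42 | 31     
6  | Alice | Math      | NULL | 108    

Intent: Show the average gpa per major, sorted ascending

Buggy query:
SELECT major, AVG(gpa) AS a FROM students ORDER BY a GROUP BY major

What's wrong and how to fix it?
Bug: ORDER BY appears before GROUP BY; SQL clause order requires GROUP BY first

Fix: Move ORDER BY to the end, after GROUP BY

Corrected query:
SELECT major, AVG(gpa) AS a FROM students GROUP BY major ORDER BY a

Result:
major     | a   
----------+-----
Art       | NULL
Math      | NULL
Physics   | NULL
Chemistry | 2.67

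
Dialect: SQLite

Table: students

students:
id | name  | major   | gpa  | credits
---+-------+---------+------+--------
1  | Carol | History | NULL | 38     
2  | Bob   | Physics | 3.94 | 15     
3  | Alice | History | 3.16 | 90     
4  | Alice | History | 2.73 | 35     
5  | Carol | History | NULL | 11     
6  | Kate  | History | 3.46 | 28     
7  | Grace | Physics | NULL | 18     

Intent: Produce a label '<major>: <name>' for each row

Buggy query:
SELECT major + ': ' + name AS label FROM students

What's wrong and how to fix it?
Bug: SQLite uses || for string concatenation; + coerces text to numbers (yielding 0)

Fix: Use the || operator for string concatenation

Corrected query:
SELECT major || ': ' || name AS label FROM students

Result:
label         
--------------
History: Carol
Physics: Bob  
History: Alice
History: Alice
History: Carol
History: Kate 
Physics: Grace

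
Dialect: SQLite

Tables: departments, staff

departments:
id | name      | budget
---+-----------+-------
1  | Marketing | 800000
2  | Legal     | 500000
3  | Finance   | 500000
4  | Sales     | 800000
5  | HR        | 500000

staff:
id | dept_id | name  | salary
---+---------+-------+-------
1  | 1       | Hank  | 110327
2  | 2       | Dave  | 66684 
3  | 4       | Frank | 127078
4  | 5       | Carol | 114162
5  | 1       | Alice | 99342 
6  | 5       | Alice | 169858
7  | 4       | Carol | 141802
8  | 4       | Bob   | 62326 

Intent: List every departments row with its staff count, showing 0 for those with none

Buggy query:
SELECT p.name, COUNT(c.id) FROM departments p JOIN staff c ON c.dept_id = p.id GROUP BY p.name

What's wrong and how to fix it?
Bug: INNER JOIN drops departments rows that have no matching staff rows

Fix: Use LEFT JOIN so parents without children still appear (COUNT(c.id) gives 0)

Corrected query:
SELECT p.name, COUNT(c.id) FROM departments p LEFT JOIN staff c ON c.dept_id = p.id GROUP BY p.name

Result:
name      | COUNT(c.id)
----------+------------
Finance   | 0          
HR        | 2          
Legal     | 1          
Marketing | 2          
Sales     | 3          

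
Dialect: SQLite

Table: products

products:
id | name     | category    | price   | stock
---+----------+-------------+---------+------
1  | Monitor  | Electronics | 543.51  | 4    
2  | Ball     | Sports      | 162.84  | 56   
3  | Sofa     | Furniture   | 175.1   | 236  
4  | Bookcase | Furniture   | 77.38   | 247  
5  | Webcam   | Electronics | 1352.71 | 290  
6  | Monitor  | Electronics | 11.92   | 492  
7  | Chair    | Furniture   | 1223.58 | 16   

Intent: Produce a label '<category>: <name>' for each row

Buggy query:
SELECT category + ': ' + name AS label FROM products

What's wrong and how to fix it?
Bug: '+' is numeric addition; on text columns SQLite converts them to 0 instead of concatenating

Fix: Use the || operator for string concatenation

Corrected query:
SELECT category || ': ' || name AS label FROM products

Result:
label               
--------------------
Electronics: Monitor
Sports: Ball        
Furniture: Sofa     
Furniture: Bookcase 
Electronics: Webcam 
Electronics: Monitor
Furniture: Chair    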